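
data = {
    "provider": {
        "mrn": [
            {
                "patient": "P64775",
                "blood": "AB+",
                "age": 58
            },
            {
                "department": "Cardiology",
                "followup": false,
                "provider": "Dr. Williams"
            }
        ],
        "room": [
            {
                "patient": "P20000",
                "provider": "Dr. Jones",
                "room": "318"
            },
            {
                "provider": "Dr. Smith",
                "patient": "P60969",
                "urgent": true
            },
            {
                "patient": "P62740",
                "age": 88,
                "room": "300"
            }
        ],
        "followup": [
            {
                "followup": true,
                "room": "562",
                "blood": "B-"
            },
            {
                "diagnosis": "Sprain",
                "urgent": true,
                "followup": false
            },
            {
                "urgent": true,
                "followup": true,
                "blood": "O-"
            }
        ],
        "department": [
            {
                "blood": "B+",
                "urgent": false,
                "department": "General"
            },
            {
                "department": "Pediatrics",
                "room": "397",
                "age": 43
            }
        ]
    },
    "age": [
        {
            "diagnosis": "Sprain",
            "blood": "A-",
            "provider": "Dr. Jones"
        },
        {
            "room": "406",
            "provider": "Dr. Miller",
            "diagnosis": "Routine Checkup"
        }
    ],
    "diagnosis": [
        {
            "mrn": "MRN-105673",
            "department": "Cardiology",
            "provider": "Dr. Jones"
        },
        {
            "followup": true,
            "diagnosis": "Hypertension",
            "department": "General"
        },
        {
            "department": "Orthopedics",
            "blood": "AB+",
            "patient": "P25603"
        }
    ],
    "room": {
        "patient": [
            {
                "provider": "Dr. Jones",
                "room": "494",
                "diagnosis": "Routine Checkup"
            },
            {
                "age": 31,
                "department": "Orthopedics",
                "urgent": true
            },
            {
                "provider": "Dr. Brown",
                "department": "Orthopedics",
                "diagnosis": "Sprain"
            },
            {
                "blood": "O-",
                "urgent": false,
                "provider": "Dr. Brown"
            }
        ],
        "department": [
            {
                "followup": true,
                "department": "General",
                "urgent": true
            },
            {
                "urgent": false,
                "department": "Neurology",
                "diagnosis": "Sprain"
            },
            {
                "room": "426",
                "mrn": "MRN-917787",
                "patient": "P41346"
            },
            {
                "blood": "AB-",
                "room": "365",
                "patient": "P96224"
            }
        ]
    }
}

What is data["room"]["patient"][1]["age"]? 31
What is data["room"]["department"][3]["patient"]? "P96224"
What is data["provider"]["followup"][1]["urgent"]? True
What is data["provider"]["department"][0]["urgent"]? False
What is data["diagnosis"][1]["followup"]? True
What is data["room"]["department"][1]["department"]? "Neurology"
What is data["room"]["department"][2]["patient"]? "P41346"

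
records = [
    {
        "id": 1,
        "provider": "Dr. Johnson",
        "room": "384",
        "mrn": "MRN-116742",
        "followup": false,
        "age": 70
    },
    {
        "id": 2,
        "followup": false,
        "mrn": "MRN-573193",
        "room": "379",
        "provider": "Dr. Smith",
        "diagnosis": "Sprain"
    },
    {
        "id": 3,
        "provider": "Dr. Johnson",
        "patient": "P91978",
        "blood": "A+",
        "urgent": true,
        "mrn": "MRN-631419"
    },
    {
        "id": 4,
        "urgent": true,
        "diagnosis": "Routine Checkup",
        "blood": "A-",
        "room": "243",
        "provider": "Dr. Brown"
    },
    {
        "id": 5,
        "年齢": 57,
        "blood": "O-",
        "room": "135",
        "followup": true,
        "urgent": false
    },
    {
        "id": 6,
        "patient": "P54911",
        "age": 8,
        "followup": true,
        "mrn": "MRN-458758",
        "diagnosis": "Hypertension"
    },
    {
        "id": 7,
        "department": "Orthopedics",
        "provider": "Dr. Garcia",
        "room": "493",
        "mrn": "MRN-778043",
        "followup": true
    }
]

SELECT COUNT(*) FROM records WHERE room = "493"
1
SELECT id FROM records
[1, 2, 3, 4, 5, 6, 7]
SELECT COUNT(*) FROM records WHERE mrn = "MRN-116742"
1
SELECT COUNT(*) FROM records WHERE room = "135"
1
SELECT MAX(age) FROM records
70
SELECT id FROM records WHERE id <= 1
[1]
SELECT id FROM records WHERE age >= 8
[1, 6]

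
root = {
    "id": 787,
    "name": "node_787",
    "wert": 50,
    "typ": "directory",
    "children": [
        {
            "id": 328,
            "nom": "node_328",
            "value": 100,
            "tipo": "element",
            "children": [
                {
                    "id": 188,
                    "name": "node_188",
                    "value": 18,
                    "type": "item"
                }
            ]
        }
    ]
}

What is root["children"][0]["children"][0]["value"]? 18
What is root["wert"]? 50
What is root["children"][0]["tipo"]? "element"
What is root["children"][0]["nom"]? "node_328"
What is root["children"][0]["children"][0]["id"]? 188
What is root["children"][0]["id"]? 328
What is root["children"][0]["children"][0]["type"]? "item"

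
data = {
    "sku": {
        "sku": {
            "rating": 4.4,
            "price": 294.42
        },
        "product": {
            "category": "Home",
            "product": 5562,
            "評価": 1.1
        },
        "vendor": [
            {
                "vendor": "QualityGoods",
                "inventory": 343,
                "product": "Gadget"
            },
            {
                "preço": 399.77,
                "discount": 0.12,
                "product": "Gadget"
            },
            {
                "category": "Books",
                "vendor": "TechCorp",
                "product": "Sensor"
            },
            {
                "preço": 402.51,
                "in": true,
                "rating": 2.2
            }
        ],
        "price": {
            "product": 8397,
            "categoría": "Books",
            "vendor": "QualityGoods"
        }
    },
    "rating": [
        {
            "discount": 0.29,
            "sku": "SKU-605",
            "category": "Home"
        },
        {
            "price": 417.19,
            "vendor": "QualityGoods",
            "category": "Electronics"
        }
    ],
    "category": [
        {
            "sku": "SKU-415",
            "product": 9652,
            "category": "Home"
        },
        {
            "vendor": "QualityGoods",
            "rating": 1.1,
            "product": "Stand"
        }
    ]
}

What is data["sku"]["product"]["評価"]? 1.1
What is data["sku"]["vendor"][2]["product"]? "Sensor"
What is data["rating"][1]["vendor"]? "QualityGoods"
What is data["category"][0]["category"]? "Home"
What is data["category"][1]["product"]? "Stand"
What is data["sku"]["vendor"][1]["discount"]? 0.12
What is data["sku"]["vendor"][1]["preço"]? 399.77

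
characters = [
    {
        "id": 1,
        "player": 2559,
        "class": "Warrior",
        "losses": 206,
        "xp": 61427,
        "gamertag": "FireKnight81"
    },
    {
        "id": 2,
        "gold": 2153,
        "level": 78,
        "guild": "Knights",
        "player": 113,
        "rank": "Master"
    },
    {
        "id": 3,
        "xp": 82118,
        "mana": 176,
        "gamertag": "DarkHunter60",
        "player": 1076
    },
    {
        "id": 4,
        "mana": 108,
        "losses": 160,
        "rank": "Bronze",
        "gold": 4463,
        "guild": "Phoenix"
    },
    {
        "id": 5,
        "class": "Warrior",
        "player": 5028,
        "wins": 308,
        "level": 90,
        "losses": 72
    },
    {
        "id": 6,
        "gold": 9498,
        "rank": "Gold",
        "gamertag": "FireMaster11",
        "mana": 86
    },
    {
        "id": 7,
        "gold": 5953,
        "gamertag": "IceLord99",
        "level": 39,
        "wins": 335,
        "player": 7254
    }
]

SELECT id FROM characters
[1, 2, 3, 4, 5, 6, 7]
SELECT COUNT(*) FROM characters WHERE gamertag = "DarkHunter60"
1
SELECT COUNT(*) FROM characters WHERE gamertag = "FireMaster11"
1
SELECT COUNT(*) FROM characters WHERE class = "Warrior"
2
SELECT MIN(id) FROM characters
1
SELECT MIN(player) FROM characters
113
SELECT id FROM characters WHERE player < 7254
[1, 2, 3, 5]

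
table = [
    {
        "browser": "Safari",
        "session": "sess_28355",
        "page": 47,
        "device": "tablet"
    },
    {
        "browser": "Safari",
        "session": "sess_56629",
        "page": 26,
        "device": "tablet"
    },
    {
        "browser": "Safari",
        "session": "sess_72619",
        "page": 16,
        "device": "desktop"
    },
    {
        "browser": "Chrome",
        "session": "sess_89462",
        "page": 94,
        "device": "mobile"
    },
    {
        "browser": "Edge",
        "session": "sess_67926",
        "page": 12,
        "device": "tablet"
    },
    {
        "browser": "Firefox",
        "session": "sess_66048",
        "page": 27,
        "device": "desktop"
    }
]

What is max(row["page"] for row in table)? 94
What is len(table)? 6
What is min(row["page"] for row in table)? 12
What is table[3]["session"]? "sess_89462"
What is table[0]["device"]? "tablet"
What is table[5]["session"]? "sess_66048"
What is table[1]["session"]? "sess_56629"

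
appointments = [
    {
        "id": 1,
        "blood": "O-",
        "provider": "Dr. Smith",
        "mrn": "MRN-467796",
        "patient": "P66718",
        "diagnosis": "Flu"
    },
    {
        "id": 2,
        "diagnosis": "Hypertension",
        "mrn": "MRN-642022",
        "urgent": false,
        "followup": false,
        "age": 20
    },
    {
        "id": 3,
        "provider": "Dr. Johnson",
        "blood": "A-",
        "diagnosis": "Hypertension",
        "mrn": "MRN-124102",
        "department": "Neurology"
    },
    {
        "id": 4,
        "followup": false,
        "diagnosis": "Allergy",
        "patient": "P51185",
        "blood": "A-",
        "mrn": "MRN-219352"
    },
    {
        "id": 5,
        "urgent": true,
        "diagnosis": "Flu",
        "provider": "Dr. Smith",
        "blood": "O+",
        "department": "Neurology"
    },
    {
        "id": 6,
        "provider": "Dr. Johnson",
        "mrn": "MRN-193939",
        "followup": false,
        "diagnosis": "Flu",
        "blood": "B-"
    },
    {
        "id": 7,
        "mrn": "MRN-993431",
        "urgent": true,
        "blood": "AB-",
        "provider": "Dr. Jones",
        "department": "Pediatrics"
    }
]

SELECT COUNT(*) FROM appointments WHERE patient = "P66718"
1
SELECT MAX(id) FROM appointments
7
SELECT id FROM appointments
[1, 2, 3, 4, 5, 6, 7]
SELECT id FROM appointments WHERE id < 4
[1, 2, 3]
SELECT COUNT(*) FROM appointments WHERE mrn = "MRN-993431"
1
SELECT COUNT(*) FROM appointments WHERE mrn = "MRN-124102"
1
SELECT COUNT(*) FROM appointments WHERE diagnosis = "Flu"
3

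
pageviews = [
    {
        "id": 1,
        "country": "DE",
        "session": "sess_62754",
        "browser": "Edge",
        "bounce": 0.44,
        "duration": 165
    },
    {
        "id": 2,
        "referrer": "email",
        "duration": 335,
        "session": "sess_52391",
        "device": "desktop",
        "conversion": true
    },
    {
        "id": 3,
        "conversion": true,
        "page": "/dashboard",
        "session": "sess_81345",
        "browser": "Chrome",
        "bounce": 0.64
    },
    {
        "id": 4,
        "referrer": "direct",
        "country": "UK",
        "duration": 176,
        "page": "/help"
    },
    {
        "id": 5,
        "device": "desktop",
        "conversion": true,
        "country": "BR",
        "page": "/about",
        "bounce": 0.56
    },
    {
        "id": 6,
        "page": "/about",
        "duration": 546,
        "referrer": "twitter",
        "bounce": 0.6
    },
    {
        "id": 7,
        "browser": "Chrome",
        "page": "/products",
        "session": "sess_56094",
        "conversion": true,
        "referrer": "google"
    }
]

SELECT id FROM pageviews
[1, 2, 3, 4, 5, 6, 7]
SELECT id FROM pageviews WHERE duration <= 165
[1]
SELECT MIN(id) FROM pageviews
1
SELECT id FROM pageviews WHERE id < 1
[]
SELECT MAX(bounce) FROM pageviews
0.64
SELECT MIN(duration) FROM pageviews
165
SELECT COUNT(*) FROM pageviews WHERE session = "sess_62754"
1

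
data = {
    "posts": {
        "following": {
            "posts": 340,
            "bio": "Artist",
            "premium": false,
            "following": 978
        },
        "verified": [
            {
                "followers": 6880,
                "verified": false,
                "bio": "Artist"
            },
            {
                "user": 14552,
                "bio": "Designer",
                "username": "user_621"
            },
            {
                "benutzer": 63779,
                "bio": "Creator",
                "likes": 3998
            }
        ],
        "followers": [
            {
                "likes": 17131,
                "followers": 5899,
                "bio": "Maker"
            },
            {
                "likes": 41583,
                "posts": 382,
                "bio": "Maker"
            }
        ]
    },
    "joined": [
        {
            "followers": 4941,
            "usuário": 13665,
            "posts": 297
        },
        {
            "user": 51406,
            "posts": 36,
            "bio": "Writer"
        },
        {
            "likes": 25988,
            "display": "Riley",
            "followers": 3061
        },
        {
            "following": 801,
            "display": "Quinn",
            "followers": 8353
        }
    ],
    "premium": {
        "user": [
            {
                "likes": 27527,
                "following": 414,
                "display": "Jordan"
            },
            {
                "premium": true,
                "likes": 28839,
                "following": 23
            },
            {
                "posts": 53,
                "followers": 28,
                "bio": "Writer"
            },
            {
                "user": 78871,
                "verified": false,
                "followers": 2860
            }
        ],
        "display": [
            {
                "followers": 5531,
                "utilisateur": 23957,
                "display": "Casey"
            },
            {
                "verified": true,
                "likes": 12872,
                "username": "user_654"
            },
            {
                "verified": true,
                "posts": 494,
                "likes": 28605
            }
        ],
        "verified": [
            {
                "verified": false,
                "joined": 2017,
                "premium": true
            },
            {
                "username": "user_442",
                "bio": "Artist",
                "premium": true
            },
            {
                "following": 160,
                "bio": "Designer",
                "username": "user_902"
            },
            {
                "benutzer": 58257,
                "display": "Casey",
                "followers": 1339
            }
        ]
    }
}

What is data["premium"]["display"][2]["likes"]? 28605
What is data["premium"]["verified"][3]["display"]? "Casey"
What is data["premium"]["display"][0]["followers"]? 5531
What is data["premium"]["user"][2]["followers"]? 28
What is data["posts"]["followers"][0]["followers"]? 5899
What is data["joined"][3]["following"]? 801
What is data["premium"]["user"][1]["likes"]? 28839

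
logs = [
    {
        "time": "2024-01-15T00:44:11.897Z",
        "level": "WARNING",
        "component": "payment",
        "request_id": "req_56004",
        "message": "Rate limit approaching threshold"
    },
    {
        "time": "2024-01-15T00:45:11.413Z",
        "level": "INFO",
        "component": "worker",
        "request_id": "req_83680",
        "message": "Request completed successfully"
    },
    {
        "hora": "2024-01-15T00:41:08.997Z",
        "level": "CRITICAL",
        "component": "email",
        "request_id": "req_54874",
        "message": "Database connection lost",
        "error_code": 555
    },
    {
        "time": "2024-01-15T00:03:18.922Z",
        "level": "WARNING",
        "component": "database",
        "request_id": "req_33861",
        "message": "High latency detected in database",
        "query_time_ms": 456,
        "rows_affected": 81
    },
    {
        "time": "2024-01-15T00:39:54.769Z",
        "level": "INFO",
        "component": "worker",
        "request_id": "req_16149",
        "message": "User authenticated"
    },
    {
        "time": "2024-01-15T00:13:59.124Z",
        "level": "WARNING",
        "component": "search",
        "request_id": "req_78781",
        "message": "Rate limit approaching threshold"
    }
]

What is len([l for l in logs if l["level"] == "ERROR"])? 0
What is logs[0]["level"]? "WARNING"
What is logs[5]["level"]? "WARNING"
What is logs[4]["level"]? "INFO"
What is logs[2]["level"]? "CRITICAL"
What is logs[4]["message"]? "User authenticated"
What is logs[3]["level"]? "WARNING"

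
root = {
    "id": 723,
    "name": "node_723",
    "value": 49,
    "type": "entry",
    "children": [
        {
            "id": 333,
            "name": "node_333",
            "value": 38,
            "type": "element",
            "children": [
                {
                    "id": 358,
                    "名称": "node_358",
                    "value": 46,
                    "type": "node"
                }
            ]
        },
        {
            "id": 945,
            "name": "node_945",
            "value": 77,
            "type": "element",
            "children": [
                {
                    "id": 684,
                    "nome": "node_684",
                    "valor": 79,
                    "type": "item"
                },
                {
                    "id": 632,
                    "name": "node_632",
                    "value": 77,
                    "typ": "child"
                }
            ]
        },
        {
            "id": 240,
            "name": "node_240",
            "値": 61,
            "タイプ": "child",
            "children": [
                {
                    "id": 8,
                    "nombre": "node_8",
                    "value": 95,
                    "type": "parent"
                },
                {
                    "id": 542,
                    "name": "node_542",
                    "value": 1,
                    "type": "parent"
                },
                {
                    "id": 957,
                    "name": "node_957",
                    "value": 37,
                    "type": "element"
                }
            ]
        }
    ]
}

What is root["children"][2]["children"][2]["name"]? "node_957"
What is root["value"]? 49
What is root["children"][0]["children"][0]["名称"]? "node_358"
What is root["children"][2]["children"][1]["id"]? 542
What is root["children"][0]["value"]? 38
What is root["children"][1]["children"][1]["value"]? 77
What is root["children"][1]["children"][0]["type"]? "item"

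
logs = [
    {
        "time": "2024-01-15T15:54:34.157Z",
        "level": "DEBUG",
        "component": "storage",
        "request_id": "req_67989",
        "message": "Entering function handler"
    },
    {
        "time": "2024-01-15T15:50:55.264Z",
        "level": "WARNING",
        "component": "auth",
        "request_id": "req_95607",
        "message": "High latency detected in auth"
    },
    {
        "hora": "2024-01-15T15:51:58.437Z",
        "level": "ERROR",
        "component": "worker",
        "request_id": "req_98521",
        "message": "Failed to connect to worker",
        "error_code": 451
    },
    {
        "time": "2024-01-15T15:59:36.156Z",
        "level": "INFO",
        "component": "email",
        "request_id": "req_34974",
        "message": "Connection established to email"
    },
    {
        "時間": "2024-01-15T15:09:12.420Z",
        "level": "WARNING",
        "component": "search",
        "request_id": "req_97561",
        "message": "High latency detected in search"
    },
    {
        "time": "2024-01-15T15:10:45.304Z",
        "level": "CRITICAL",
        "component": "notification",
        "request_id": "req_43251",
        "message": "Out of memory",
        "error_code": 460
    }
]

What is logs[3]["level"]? "INFO"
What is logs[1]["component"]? "auth"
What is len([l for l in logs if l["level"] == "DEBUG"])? 1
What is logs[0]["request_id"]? "req_67989"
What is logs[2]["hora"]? "2024-01-15T15:51:58.437Z"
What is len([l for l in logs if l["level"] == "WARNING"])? 2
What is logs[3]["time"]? "2024-01-15T15:59:36.156Z"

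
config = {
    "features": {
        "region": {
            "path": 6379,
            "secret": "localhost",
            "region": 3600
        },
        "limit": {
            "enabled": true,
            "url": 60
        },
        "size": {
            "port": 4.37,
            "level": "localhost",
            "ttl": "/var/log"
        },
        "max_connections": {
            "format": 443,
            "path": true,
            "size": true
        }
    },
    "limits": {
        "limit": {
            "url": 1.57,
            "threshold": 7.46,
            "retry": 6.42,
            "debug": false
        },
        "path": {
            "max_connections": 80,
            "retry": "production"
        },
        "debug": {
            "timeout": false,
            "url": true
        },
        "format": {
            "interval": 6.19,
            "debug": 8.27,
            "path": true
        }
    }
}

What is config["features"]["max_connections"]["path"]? True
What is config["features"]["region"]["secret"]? "localhost"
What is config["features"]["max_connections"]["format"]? 443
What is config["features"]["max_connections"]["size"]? True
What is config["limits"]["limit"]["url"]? 1.57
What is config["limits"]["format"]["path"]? True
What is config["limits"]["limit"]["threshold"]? 7.46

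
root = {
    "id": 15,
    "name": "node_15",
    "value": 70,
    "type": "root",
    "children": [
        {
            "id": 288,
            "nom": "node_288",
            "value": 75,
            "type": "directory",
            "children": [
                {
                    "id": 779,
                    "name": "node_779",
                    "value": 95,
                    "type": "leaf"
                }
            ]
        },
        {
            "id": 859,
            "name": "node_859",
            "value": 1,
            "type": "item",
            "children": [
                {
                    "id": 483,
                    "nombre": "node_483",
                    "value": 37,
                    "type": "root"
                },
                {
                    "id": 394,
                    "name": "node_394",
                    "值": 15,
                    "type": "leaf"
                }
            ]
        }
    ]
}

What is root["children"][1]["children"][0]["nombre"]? "node_483"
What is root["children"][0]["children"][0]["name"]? "node_779"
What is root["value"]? 70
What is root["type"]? "root"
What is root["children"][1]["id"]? 859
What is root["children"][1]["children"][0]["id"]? 483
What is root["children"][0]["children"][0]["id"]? 779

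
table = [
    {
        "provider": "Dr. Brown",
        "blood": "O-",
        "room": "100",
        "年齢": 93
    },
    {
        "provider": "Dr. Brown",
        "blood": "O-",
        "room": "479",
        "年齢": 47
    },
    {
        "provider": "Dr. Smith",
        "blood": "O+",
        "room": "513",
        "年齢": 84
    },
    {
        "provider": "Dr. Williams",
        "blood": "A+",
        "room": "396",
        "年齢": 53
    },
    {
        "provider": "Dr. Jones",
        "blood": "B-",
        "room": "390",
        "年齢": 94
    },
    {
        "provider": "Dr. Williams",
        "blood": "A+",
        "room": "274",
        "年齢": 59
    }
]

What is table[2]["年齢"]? 84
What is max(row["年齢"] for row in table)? 94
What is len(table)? 6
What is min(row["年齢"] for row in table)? 47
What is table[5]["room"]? "274"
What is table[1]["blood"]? "O-"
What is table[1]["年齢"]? 47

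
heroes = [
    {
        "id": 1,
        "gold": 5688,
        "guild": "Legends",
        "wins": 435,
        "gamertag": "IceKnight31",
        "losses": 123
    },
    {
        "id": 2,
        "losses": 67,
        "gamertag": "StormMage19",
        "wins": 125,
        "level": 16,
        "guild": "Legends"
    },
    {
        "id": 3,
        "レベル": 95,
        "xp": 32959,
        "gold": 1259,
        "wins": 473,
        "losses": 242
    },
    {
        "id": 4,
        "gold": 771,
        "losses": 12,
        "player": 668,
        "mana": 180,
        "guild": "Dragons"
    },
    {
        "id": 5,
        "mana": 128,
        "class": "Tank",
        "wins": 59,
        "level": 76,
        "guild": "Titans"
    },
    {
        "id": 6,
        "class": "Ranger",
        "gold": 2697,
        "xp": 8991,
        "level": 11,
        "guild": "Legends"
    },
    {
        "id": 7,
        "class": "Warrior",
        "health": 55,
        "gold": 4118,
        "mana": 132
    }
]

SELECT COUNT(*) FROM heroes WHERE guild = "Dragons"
1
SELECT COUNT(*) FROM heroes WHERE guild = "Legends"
3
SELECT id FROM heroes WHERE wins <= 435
[1, 2, 5]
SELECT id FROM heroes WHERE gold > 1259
[1, 6, 7]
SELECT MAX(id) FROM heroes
7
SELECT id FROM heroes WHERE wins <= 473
[1, 2, 3, 5]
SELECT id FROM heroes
[1, 2, 3, 4, 5, 6, 7]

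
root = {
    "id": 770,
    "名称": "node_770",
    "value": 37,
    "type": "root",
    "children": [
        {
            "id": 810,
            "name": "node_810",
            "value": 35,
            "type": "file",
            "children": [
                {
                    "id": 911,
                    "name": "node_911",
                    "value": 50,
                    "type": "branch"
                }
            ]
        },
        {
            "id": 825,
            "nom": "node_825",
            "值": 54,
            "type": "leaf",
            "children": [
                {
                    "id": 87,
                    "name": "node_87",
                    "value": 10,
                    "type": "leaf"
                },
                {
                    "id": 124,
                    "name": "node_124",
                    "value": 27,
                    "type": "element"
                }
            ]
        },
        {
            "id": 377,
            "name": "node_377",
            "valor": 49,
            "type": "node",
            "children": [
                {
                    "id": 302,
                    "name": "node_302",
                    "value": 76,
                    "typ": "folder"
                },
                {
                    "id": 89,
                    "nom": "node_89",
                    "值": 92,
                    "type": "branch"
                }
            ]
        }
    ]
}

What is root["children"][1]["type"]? "leaf"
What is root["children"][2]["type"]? "node"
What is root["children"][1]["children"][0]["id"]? 87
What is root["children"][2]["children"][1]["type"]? "branch"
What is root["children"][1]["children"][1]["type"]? "element"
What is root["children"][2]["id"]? 377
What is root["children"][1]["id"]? 825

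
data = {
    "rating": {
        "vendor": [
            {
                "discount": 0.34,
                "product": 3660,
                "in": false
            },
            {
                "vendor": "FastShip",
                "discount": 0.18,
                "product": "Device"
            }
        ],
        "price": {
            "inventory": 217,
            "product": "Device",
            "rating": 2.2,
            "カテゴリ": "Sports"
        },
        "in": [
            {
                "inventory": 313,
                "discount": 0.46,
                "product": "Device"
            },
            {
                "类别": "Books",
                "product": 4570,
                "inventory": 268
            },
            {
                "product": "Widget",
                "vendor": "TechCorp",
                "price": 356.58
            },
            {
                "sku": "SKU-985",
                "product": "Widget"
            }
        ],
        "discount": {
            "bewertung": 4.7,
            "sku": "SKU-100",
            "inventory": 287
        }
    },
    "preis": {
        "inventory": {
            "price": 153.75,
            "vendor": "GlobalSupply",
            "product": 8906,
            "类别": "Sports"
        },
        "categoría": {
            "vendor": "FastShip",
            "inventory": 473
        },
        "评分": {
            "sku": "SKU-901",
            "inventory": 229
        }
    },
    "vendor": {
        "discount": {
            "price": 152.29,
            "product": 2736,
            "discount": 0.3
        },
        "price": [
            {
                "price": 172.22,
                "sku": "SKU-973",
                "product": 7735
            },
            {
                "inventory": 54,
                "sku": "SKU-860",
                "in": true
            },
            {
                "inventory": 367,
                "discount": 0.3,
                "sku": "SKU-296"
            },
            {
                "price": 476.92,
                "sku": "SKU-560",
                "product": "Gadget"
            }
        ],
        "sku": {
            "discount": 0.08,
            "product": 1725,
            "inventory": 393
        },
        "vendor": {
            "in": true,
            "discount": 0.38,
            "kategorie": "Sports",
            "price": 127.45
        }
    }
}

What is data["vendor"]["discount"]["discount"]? 0.3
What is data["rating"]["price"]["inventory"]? 217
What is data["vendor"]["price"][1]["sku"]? "SKU-860"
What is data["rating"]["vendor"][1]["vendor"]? "FastShip"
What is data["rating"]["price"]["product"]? "Device"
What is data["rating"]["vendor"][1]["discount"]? 0.18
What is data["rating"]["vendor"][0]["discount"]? 0.34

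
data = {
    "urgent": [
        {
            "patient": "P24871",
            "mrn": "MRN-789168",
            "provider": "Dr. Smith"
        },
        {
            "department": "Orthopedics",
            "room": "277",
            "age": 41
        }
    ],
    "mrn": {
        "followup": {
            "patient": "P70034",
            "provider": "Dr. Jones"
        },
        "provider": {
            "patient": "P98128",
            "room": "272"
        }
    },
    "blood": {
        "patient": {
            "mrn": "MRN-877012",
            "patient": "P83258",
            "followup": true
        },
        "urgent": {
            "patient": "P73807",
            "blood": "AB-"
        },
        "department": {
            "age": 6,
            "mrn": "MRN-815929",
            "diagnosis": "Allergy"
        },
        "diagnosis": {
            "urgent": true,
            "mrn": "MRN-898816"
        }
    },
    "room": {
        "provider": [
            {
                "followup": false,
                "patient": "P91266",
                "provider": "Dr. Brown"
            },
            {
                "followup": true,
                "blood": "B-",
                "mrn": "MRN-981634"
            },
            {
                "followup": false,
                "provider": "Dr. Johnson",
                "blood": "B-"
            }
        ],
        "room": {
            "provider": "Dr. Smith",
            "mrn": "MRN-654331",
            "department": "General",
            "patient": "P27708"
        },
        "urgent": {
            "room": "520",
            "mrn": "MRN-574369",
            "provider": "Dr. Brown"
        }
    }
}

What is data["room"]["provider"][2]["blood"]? "B-"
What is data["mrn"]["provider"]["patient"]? "P98128"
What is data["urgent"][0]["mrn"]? "MRN-789168"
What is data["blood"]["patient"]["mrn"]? "MRN-877012"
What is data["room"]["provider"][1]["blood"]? "B-"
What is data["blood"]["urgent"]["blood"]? "AB-"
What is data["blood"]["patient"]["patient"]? "P83258"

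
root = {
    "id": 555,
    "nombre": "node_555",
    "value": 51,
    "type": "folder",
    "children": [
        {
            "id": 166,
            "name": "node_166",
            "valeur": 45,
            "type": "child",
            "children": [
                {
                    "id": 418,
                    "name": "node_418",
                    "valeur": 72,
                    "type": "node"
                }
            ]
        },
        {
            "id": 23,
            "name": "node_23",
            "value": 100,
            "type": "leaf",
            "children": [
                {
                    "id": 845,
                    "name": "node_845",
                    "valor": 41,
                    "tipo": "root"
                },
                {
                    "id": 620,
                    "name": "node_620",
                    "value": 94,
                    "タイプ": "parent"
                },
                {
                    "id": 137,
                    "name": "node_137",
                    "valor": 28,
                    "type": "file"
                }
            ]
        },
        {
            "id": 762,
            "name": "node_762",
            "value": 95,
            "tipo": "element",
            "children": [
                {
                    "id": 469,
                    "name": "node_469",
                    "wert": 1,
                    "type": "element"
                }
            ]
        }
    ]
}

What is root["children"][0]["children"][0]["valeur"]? 72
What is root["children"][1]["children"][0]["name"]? "node_845"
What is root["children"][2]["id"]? 762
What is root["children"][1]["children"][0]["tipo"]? "root"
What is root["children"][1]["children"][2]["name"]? "node_137"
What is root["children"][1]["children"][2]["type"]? "file"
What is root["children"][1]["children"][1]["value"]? 94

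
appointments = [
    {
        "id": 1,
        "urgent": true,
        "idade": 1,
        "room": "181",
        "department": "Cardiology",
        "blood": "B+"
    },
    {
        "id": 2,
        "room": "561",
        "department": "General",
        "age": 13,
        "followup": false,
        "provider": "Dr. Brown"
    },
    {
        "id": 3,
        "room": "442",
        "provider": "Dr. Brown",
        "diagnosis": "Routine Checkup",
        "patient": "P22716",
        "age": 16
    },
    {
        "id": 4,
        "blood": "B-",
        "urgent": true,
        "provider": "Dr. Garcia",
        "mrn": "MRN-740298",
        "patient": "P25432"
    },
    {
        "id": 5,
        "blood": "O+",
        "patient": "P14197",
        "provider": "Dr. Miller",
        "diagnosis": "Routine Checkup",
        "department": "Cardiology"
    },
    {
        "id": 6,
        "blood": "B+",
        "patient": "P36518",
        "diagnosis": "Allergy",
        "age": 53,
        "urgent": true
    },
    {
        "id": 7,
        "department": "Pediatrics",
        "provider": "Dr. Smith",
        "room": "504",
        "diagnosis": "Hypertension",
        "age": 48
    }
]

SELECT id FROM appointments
[1, 2, 3, 4, 5, 6, 7]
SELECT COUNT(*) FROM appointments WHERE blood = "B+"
2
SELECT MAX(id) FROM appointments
7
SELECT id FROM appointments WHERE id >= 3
[3, 4, 5, 6, 7]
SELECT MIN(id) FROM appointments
1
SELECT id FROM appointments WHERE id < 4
[1, 2, 3]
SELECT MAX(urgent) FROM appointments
True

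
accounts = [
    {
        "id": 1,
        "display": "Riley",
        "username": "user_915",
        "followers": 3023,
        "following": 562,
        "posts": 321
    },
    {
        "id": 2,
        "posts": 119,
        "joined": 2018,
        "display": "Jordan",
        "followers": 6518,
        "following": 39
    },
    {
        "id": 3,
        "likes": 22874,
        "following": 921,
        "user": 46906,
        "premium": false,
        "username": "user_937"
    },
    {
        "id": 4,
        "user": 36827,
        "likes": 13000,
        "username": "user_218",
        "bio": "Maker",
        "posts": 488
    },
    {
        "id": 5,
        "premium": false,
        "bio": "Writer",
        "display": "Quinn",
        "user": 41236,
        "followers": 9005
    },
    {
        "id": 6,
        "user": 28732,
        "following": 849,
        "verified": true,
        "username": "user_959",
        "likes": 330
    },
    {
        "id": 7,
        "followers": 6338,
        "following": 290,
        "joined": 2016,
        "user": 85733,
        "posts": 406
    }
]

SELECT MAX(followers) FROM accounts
9005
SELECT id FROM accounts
[1, 2, 3, 4, 5, 6, 7]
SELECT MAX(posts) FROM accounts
488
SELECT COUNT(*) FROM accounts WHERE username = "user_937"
1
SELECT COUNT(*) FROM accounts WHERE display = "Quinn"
1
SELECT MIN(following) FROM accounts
39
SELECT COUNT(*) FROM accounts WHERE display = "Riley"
1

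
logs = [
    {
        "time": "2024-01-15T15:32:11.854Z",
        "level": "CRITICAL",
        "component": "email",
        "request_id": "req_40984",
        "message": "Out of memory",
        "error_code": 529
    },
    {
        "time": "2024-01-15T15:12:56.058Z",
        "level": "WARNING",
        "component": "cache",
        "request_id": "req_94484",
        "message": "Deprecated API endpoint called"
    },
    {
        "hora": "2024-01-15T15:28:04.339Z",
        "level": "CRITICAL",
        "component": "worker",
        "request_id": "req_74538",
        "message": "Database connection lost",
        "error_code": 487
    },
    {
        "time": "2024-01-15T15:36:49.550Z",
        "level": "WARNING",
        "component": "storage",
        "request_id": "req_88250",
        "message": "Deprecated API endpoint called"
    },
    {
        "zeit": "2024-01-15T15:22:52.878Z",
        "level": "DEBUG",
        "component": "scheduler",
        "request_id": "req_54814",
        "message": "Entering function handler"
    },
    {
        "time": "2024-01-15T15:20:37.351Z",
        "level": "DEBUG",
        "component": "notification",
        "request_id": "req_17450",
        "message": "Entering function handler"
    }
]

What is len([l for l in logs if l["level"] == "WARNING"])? 2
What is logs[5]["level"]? "DEBUG"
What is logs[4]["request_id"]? "req_54814"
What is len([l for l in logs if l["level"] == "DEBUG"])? 2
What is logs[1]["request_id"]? "req_94484"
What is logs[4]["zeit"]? "2024-01-15T15:22:52.878Z"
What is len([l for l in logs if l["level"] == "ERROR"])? 0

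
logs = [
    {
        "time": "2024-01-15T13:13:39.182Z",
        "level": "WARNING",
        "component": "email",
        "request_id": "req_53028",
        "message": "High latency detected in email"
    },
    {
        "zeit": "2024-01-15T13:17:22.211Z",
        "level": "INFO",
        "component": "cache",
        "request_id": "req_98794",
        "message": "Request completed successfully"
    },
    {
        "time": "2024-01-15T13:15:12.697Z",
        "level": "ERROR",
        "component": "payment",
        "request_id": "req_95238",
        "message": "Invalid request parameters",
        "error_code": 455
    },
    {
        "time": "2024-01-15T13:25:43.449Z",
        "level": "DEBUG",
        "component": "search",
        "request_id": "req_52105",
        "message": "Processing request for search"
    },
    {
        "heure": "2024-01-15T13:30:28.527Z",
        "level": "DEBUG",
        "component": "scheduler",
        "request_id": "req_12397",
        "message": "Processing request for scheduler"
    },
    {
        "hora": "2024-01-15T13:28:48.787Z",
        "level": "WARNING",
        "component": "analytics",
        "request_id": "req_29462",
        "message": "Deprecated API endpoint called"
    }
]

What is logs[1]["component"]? "cache"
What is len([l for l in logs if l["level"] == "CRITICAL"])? 0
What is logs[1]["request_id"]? "req_98794"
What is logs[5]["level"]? "WARNING"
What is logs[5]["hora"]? "2024-01-15T13:28:48.787Z"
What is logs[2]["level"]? "ERROR"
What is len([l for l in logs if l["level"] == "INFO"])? 1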